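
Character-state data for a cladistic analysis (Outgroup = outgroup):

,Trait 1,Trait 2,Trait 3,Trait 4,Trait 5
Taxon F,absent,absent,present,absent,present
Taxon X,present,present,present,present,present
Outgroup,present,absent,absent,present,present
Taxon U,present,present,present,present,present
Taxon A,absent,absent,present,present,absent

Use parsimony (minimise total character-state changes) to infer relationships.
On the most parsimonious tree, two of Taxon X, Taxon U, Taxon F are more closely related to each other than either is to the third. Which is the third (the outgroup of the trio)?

Character polarity is set by the outgroup: the derived state is whichever differs from the outgroup's state, so for Trait 1, Trait 4, Trait 5 the derived state is 'absent', and for the remaining characters it is 'present'.
Trait 1 (derived state 'absent') is shared by Taxon A and Taxon F — a synapomorphy uniting that clade.
Trait 2: derived state 'present' in Taxon U and Taxon X only — synapomorphy for {Taxon U, Taxon X}.
Trait 3 (derived state 'present') is shared by all ingroup taxa — unites the whole ingroup.
Trait 4 (derived state 'absent') is unique to Taxon F (autapomorphy; uninformative for grouping).
Trait 5: derived state 'absent' in Taxon A only — an autapomorphy, so it tells us nothing about relationships among taxa.
Most parsimonious ingroup topology: ((Taxon U,Taxon X),(Taxon A,Taxon F)).
Taxon X and Taxon U share a more recent common ancestor with each other than either does with Taxon F, so Taxon F is the least closely related of the three.

Taxon F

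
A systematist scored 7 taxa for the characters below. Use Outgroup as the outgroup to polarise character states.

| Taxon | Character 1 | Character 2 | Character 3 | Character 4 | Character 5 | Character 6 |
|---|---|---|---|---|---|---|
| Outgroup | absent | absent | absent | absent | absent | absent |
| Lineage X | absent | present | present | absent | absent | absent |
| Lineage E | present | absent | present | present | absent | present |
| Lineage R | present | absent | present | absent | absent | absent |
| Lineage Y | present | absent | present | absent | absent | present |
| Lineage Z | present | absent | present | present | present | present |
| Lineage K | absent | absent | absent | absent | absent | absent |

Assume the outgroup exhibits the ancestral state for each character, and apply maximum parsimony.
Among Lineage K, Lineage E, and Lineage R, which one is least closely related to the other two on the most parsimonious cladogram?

The outgroup has state 'absent' for every character, so 'present' is the derived state throughout.
Character 1: derived state 'present' in Lineage E, Lineage R, Lineage Y, and Lineage Z only — synapomorphy for {Lineage E, Lineage R, Lineage Y, Lineage Z}.
Character 2: derived state 'present' in Lineage X only — an autapomorphy, so it tells us nothing about relationships among taxa.
Character 3 (derived state 'present') is shared by Lineage E, Lineage R, Lineage X, Lineage Y, and Lineage Z — a synapomorphy uniting that clade.
Character 4: derived state 'present' in Lineage E and Lineage Z only — synapomorphy for {Lineage E, Lineage Z}.
Character 5: derived state 'present' in Lineage Z only — an autapomorphy, so it tells us nothing about relationships among taxa.
Only Lineage E, Lineage Y, and Lineage Z show the derived state 'present' for Character 6, supporting them as a clade.
Most parsimonious ingroup topology: ((Lineage X,(((Lineage E,Lineage Z),Lineage Y),Lineage R)),Lineage K).
Lineage E and Lineage R share a more recent common ancestor with each other than either does with Lineage K, so Lineage K is the least closely related of the three.

Lineage K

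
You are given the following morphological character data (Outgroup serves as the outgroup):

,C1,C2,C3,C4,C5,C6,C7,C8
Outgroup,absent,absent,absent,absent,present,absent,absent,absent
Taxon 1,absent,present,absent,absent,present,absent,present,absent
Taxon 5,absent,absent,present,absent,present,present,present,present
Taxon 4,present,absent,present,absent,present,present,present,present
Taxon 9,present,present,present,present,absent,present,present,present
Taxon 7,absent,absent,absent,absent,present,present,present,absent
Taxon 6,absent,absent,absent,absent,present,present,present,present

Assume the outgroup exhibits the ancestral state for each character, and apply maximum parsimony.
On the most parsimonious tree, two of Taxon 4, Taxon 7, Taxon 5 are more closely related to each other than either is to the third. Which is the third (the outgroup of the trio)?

Character polarity is set by the outgroup: the derived state is whichever differs from the outgroup's state, so for C5 the derived state is 'absent', and for the remaining characters it is 'present'.
C1 (derived state 'present') is shared by Taxon 4 and Taxon 9 — a synapomorphy uniting that clade.
C2 (state 'present') occurs in Taxon 1 and Taxon 9 but conflicts with the nesting implied by the other characters — most parsimoniously interpreted as homoplasy.
C3 (derived state 'present') is shared by Taxon 4, Taxon 5, and Taxon 9 — a synapomorphy uniting that clade.
C4 (derived state 'present') is unique to Taxon 9 (autapomorphy; uninformative for grouping).
C5 (derived state 'absent') is unique to Taxon 9 (autapomorphy; uninformative for grouping).
Only Taxon 4, Taxon 5, Taxon 6, Taxon 7, and Taxon 9 show the derived state 'present' for C6, supporting them as a clade.
All ingroup taxa share the derived state 'present' for C7; it defines the ingroup but does not resolve relationships within it.
C8 (derived state 'present') is shared by Taxon 4, Taxon 5, Taxon 6, and Taxon 9 — a synapomorphy uniting that clade.
Most parsimonious ingroup topology: (Taxon 1,(((Taxon 5,(Taxon 4,Taxon 9)),Taxon 6),Taxon 7)).
Taxon 5 and Taxon 4 share a more recent common ancestor with each other than either does with Taxon 7, so Taxon 7 is the least closely related of the three.

Taxon 7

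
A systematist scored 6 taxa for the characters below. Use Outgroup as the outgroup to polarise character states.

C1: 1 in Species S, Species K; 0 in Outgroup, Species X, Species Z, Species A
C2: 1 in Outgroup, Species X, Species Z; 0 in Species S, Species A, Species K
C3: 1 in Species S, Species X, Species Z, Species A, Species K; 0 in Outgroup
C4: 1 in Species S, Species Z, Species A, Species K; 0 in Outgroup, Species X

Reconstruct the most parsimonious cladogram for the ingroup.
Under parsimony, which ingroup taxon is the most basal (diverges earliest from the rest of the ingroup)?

Species X

Character polarity is set by the outgroup: the derived state is whichever differs from the outgroup's state, so for C2 the derived state is '0', and for the remaining characters it is '1'.
C1: derived state '1' in Species K and Species S only — synapomorphy for {Species K, Species S}.
Only Species A, Species K, and Species S show the derived state '0' for C2, supporting them as a clade.
C3 (derived state '1') is shared by all ingroup taxa — unites the whole ingroup.
C4 (derived state '1') is shared by Species A, Species K, Species S, and Species Z — a synapomorphy uniting that clade.
Most parsimonious ingroup topology: ((((Species S,Species K),Species A),Species Z),Species X).
Species X is sister to the clade containing all other ingroup taxa, so it is the earliest-diverging (most basal) ingroup lineage.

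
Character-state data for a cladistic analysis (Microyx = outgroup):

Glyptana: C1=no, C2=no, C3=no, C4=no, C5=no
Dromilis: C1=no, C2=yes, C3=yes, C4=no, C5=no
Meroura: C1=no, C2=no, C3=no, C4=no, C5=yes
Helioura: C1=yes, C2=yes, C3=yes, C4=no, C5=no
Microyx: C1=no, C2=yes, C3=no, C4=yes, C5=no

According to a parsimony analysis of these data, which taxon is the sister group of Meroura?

Character polarity is set by the outgroup: the derived state is whichever differs from the outgroup's state, so for C2, C4 the derived state is 'no', and for the remaining characters it is 'yes'.
C1 (derived state 'yes') is unique to Helioura (autapomorphy; uninformative for grouping).
C2 (derived state 'no') is shared by Glyptana and Meroura — a synapomorphy uniting that clade.
Only Dromilis and Helioura show the derived state 'yes' for C3, supporting them as a clade.
All ingroup taxa share the derived state 'no' for C4; it defines the ingroup but does not resolve relationships within it.
C5: derived state 'yes' in Meroura only — an autapomorphy, so it tells us nothing about relationships among taxa.
Most parsimonious ingroup topology: ((Meroura,Glyptana),(Helioura,Dromilis)).
Meroura and Glyptana form a cherry on this tree, so they are sister taxa.

Glyptana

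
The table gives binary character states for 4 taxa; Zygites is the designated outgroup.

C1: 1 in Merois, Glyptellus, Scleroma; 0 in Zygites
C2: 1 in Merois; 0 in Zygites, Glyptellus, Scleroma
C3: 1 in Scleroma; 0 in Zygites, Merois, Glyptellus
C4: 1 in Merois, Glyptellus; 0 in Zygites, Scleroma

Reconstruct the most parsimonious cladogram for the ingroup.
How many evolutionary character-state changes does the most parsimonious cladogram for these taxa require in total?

The outgroup has state '0' for every character, so '1' is the derived state throughout.
All ingroup taxa share the derived state '1' for C1; it defines the ingroup but does not resolve relationships within it.
C2 (derived state '1') is unique to Merois (autapomorphy; uninformative for grouping).
C3 (derived state '1') is unique to Scleroma (autapomorphy; uninformative for grouping).
Only Glyptellus and Merois show the derived state '1' for C4, supporting them as a clade.
Most parsimonious ingroup topology: ((Merois,Glyptellus),Scleroma).
Changes per character on this tree: C1: 1; C2: 1; C3: 1; C4: 1.
Total = 4.

4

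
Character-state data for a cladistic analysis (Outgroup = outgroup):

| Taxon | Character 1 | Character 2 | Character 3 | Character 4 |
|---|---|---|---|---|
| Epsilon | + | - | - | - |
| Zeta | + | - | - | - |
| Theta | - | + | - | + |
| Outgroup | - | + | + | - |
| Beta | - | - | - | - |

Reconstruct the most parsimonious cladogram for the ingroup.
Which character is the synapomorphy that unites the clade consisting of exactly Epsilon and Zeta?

Character 1

Character polarity is set by the outgroup: the derived state is whichever differs from the outgroup's state, so for Character 2, Character 3 the derived state is '-', and for the remaining characters it is '+'.
Character 1: derived state '+' in Epsilon and Zeta only — synapomorphy for {Epsilon, Zeta}.
Only Beta, Epsilon, and Zeta show the derived state '-' for Character 2, supporting them as a clade.
All ingroup taxa share the derived state '-' for Character 3; it defines the ingroup but does not resolve relationships within it.
Character 4 (derived state '+') is unique to Theta (autapomorphy; uninformative for grouping).
Most parsimonious ingroup topology: (((Epsilon,Zeta),Beta),Theta).
The clade {Epsilon, Zeta} is supported by Character 1: its derived state '+' occurs in exactly those taxa and in no other taxon (including the outgroup).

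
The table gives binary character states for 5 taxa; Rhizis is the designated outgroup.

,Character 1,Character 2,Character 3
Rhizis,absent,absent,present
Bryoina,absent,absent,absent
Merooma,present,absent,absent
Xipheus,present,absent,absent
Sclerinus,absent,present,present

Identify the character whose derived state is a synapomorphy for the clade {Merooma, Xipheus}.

Character polarity is set by the outgroup: the derived state is whichever differs from the outgroup's state, so for Character 3 the derived state is 'absent', and for the remaining characters it is 'present'.
Only Merooma and Xipheus show the derived state 'present' for Character 1, supporting them as a clade.
Character 2: derived state 'present' in Sclerinus only — an autapomorphy, so it tells us nothing about relationships among taxa.
Character 3: derived state 'absent' in Bryoina, Merooma, and Xipheus only — synapomorphy for {Bryoina, Merooma, Xipheus}.
Most parsimonious ingroup topology: ((Bryoina,(Merooma,Xipheus)),Sclerinus).
The clade {Merooma, Xipheus} is supported by Character 1: its derived state 'present' occurs in exactly those taxa and in no other taxon (including the outgroup).

Character 1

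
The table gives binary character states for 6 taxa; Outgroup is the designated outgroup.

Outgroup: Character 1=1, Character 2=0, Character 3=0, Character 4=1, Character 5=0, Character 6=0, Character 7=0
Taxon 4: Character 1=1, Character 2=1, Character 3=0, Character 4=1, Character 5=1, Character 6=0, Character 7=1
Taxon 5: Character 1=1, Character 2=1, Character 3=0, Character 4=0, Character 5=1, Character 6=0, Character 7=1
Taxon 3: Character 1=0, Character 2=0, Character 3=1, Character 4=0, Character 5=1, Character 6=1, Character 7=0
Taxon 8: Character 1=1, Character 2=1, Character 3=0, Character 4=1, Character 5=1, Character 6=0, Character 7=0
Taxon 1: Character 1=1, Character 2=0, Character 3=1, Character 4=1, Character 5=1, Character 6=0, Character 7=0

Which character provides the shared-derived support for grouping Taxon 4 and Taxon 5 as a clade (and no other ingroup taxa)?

Character polarity is set by the outgroup: the derived state is whichever differs from the outgroup's state, so for Character 1, Character 4 the derived state is '0', and for the remaining characters it is '1'.
Character 1: derived state '0' in Taxon 3 only — an autapomorphy, so it tells us nothing about relationships among taxa.
Character 2 (derived state '1') is shared by Taxon 4, Taxon 5, and Taxon 8 — a synapomorphy uniting that clade.
Character 3 (derived state '1') is shared by Taxon 1 and Taxon 3 — a synapomorphy uniting that clade.
Character 4 (state '0') occurs in Taxon 3 and Taxon 5 but conflicts with the nesting implied by the other characters — most parsimoniously interpreted as homoplasy.
Character 5 (derived state '1') is shared by all ingroup taxa — unites the whole ingroup.
Character 6 (derived state '1') is unique to Taxon 3 (autapomorphy; uninformative for grouping).
Only Taxon 4 and Taxon 5 show the derived state '1' for Character 7, supporting them as a clade.
Most parsimonious ingroup topology: (((Taxon 4,Taxon 5),Taxon 8),(Taxon 3,Taxon 1)).
The clade {Taxon 4, Taxon 5} is supported by Character 7: its derived state '1' occurs in exactly those taxa and in no other taxon (including the outgroup).

Character 7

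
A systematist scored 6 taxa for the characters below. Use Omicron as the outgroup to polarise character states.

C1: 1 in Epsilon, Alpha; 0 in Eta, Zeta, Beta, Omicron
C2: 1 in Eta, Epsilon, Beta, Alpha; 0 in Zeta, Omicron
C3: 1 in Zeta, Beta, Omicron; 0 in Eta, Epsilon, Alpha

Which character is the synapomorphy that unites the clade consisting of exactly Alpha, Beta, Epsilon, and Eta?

Character polarity is set by the outgroup: the derived state is whichever differs from the outgroup's state, so for C3 the derived state is '0', and for the remaining characters it is '1'.
C1: derived state '1' in Alpha and Epsilon only — synapomorphy for {Alpha, Epsilon}.
C2: derived state '1' in Alpha, Beta, Epsilon, and Eta only — synapomorphy for {Alpha, Beta, Epsilon, Eta}.
C3 (derived state '0') is shared by Alpha, Epsilon, and Eta — a synapomorphy uniting that clade.
Most parsimonious ingroup topology: ((((Epsilon,Alpha),Eta),Beta),Zeta).
The clade {Alpha, Beta, Epsilon, Eta} is supported by C2: its derived state '1' occurs in exactly those taxa and in no other taxon (including the outgroup).

C2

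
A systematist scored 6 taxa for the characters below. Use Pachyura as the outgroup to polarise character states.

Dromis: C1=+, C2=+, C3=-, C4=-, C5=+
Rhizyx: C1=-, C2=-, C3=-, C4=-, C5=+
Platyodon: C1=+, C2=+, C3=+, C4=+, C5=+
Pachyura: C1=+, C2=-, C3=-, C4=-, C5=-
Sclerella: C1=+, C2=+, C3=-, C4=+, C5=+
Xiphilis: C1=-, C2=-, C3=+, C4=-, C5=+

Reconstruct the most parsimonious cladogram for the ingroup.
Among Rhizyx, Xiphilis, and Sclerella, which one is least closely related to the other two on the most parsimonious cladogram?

Character polarity is set by the outgroup: the derived state is whichever differs from the outgroup's state, so for C1 the derived state is '-', and for the remaining characters it is '+'.
Only Rhizyx and Xiphilis show the derived state '-' for C1, supporting them as a clade.
C2: derived state '+' in Dromis, Platyodon, and Sclerella only — synapomorphy for {Dromis, Platyodon, Sclerella}.
C3 (state '+') occurs in Platyodon and Xiphilis but conflicts with the nesting implied by the other characters — most parsimoniously interpreted as homoplasy.
C4: derived state '+' in Platyodon and Sclerella only — synapomorphy for {Platyodon, Sclerella}.
C5 (derived state '+') is shared by all ingroup taxa — unites the whole ingroup.
Most parsimonious ingroup topology: (((Platyodon,Sclerella),Dromis),(Xiphilis,Rhizyx)).
Xiphilis and Rhizyx share a more recent common ancestor with each other than either does with Sclerella, so Sclerella is the least closely related of the three.

Sclerella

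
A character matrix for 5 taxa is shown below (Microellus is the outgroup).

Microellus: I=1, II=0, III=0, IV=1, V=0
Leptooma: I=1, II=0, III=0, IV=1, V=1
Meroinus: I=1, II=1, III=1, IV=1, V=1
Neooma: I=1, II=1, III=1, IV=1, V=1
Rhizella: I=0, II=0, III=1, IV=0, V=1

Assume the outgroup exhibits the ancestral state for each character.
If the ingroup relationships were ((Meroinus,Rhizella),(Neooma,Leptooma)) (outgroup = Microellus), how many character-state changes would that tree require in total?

Map each character onto ((Meroinus,Rhizella),(Neooma,Leptooma)) (rooted by Microellus) and count the minimum state changes it requires (Fitch parsimony):
I: 1; II: 2; III: 2; IV: 1; V: 1.
Total tree length = 7.

7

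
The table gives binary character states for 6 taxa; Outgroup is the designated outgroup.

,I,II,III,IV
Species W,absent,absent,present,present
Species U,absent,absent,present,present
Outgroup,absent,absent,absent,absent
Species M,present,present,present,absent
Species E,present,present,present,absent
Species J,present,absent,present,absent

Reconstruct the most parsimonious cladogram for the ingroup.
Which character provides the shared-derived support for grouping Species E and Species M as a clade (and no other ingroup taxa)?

The outgroup has state 'absent' for every character, so 'present' is the derived state throughout.
I (derived state 'present') is shared by Species E, Species J, and Species M — a synapomorphy uniting that clade.
II (derived state 'present') is shared by Species E and Species M — a synapomorphy uniting that clade.
III (derived state 'present') is shared by all ingroup taxa — unites the whole ingroup.
IV: derived state 'present' in Species U and Species W only — synapomorphy for {Species U, Species W}.
Most parsimonious ingroup topology: (((Species M,Species E),Species J),(Species W,Species U)).
The clade {Species E, Species M} is supported by II: its derived state 'present' occurs in exactly those taxa and in no other taxon (including the outgroup).

II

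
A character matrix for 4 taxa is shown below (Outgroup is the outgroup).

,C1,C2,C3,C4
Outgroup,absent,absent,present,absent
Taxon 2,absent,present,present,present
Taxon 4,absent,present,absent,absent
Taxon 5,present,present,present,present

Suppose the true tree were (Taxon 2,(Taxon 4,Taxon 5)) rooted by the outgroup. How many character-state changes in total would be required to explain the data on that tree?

Map each character onto (Taxon 2,(Taxon 4,Taxon 5)) (rooted by Outgroup) and count the minimum state changes it requires (Fitch parsimony):
C1: 1; C2: 1; C3: 1; C4: 2.
Total tree length = 5.

5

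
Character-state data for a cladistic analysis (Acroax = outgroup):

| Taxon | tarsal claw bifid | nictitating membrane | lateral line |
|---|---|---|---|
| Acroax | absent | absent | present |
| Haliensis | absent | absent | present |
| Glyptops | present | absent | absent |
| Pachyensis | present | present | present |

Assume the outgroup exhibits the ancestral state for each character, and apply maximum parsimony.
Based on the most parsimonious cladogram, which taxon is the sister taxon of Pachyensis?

Character polarity is set by the outgroup: the derived state is whichever differs from the outgroup's state, so for lateral line the derived state is 'absent', and for the remaining characters it is 'present'.
Only Glyptops and Pachyensis show the derived state 'present' for tarsal claw bifid, supporting them as a clade.
nictitating membrane (derived state 'present') is unique to Pachyensis (autapomorphy; uninformative for grouping).
lateral line (derived state 'absent') is unique to Glyptops (autapomorphy; uninformative for grouping).
Most parsimonious ingroup topology: (Haliensis,(Glyptops,Pachyensis)).
Pachyensis and Glyptops form a cherry on this tree, so they are sister taxa.

Glyptops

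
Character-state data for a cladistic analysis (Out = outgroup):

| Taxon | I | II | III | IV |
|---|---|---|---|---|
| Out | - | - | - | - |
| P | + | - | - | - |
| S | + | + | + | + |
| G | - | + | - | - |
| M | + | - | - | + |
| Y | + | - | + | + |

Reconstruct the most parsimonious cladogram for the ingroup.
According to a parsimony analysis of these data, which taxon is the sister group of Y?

The outgroup has state '-' for every character, so '+' is the derived state throughout.
Only M, P, S, and Y show the derived state '+' for I, supporting them as a clade.
II groups G and S, which is incompatible with the clades supported by the remaining characters; treating it as convergent (homoplasy) costs fewer steps than any alternative tree.
Only S and Y show the derived state '+' for III, supporting them as a clade.
Only M, S, and Y show the derived state '+' for IV, supporting them as a clade.
Most parsimonious ingroup topology: ((P,((S,Y),M)),G).
Y and S form a cherry on this tree, so they are sister taxa.

S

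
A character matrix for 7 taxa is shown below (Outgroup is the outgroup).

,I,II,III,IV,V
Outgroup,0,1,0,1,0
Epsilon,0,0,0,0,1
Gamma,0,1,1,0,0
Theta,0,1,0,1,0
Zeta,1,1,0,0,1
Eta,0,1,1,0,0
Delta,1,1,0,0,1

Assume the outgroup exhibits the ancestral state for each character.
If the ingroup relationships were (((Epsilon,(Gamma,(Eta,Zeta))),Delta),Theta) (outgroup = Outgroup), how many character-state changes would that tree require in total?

Map each character onto (((Epsilon,(Gamma,(Eta,Zeta))),Delta),Theta) (rooted by Outgroup) and count the minimum state changes it requires (Fitch parsimony):
I: 2; II: 1; III: 2; IV: 1; V: 3.
Total tree length = 9.

9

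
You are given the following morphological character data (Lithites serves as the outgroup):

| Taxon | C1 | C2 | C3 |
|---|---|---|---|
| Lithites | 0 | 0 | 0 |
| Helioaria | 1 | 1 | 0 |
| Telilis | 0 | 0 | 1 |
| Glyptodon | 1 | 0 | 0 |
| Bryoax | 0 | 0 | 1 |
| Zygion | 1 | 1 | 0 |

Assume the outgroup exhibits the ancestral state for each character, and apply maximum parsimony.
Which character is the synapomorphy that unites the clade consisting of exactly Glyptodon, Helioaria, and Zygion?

The outgroup has state '0' for every character, so '1' is the derived state throughout.
Only Glyptodon, Helioaria, and Zygion show the derived state '1' for C1, supporting them as a clade.
Only Helioaria and Zygion show the derived state '1' for C2, supporting them as a clade.
C3 (derived state '1') is shared by Bryoax and Telilis — a synapomorphy uniting that clade.
Most parsimonious ingroup topology: (((Helioaria,Zygion),Glyptodon),(Telilis,Bryoax)).
The clade {Glyptodon, Helioaria, Zygion} is supported by C1: its derived state '1' occurs in exactly those taxa and in no other taxon (including the outgroup).

C1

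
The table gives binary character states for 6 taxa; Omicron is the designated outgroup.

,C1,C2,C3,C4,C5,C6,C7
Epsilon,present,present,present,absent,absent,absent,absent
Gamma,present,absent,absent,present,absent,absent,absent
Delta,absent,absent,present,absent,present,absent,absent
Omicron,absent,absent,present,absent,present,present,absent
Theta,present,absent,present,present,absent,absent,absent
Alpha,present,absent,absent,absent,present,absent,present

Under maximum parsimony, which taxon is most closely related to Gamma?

Theta

Character polarity is set by the outgroup: the derived state is whichever differs from the outgroup's state, so for C3, C5, C6 the derived state is 'absent', and for the remaining characters it is 'present'.
C1 (derived state 'present') is shared by Alpha, Epsilon, Gamma, and Theta — a synapomorphy uniting that clade.
C2 (derived state 'present') is unique to Epsilon (autapomorphy; uninformative for grouping).
C3 (state 'absent') occurs in Alpha and Gamma but conflicts with the nesting implied by the other characters — most parsimoniously interpreted as homoplasy.
C4: derived state 'present' in Gamma and Theta only — synapomorphy for {Gamma, Theta}.
C5: derived state 'absent' in Epsilon, Gamma, and Theta only — synapomorphy for {Epsilon, Gamma, Theta}.
All ingroup taxa share the derived state 'absent' for C6; it defines the ingroup but does not resolve relationships within it.
C7 (derived state 'present') is unique to Alpha (autapomorphy; uninformative for grouping).
Most parsimonious ingroup topology: ((((Gamma,Theta),Epsilon),Alpha),Delta).
Gamma and Theta form a cherry on this tree, so they are sister taxa.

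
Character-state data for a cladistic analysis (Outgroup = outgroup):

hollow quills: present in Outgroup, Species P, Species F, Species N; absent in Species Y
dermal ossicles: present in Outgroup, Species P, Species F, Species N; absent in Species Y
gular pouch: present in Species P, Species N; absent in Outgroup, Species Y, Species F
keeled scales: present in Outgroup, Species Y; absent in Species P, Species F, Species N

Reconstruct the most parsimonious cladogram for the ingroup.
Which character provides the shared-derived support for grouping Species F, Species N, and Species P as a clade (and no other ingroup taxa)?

keeled scales

Character polarity is set by the outgroup: the derived state is whichever differs from the outgroup's state, so for hollow quills, dermal ossicles, keeled scales the derived state is 'absent', and for the remaining characters it is 'present'.
hollow quills: derived state 'absent' in Species Y only — an autapomorphy, so it tells us nothing about relationships among taxa.
dermal ossicles (derived state 'absent') is unique to Species Y (autapomorphy; uninformative for grouping).
Only Species N and Species P show the derived state 'present' for gular pouch, supporting them as a clade.
keeled scales: derived state 'absent' in Species F, Species N, and Species P only — synapomorphy for {Species F, Species N, Species P}.
Most parsimonious ingroup topology: (Species Y,((Species P,Species N),Species F)).
The clade {Species F, Species N, Species P} is supported by keeled scales: its derived state 'absent' occurs in exactly those taxa and in no other taxon (including the outgroup).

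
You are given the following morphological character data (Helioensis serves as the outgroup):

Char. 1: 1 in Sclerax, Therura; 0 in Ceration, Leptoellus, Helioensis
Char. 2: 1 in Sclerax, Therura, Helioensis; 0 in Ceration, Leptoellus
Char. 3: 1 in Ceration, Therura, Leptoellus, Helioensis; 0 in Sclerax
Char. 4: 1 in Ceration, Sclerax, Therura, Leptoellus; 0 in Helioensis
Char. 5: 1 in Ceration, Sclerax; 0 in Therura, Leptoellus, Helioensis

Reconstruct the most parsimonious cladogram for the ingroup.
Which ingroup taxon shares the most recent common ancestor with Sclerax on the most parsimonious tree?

Character polarity is set by the outgroup: the derived state is whichever differs from the outgroup's state, so for Char. 2, Char. 3 the derived state is '0', and for the remaining characters it is '1'.
Only Sclerax and Therura show the derived state '1' for Char. 1, supporting them as a clade.
Char. 2 (derived state '0') is shared by Ceration and Leptoellus — a synapomorphy uniting that clade.
Char. 3: derived state '0' in Sclerax only — an autapomorphy, so it tells us nothing about relationships among taxa.
All ingroup taxa share the derived state '1' for Char. 4; it defines the ingroup but does not resolve relationships within it.
Char. 5 (state '1') occurs in Ceration and Sclerax but conflicts with the nesting implied by the other characters — most parsimoniously interpreted as homoplasy.
Most parsimonious ingroup topology: ((Therura,Sclerax),(Ceration,Leptoellus)).
Sclerax and Therura form a cherry on this tree, so they are sister taxa.

Therura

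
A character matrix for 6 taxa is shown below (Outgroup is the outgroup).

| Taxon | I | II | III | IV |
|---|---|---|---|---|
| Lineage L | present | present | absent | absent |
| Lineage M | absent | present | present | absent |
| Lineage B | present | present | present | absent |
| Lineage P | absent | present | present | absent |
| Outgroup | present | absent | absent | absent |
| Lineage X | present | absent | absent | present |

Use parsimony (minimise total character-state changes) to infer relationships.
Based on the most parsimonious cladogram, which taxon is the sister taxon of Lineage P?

Lineage M

Character polarity is set by the outgroup: the derived state is whichever differs from the outgroup's state, so for I the derived state is 'absent', and for the remaining characters it is 'present'.
I: derived state 'absent' in Lineage M and Lineage P only — synapomorphy for {Lineage M, Lineage P}.
II: derived state 'present' in Lineage B, Lineage L, Lineage M, and Lineage P only — synapomorphy for {Lineage B, Lineage L, Lineage M, Lineage P}.
III: derived state 'present' in Lineage B, Lineage M, and Lineage P only — synapomorphy for {Lineage B, Lineage M, Lineage P}.
IV (derived state 'present') is unique to Lineage X (autapomorphy; uninformative for grouping).
Most parsimonious ingroup topology: (((Lineage B,(Lineage P,Lineage M)),Lineage L),Lineage X).
Lineage P and Lineage M form a cherry on this tree, so they are sister taxa.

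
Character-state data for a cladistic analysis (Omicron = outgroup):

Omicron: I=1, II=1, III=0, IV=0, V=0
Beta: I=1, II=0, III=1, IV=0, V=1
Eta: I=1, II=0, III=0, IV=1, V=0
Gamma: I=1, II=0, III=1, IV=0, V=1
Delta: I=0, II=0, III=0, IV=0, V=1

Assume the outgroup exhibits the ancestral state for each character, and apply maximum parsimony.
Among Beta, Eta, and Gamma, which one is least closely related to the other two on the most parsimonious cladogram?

Character polarity is set by the outgroup: the derived state is whichever differs from the outgroup's state, so for I, II the derived state is '0', and for the remaining characters it is '1'.
I: derived state '0' in Delta only — an autapomorphy, so it tells us nothing about relationships among taxa.
All ingroup taxa share the derived state '0' for II; it defines the ingroup but does not resolve relationships within it.
Only Beta and Gamma show the derived state '1' for III, supporting them as a clade.
IV (derived state '1') is unique to Eta (autapomorphy; uninformative for grouping).
Only Beta, Delta, and Gamma show the derived state '1' for V, supporting them as a clade.
Most parsimonious ingroup topology: (((Beta,Gamma),Delta),Eta).
Gamma and Beta share a more recent common ancestor with each other than either does with Eta, so Eta is the least closely related of the three.

Eta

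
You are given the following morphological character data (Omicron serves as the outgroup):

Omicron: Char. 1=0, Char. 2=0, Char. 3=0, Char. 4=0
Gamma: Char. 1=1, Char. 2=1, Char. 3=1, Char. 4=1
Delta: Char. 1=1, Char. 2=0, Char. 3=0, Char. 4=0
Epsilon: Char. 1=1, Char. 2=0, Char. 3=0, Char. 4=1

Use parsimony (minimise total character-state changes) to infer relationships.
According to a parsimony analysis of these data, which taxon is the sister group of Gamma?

The outgroup has state '0' for every character, so '1' is the derived state throughout.
All ingroup taxa share the derived state '1' for Char. 1; it defines the ingroup but does not resolve relationships within it.
Char. 2 (derived state '1') is unique to Gamma (autapomorphy; uninformative for grouping).
Char. 3 (derived state '1') is unique to Gamma (autapomorphy; uninformative for grouping).
Char. 4 (derived state '1') is shared by Epsilon and Gamma — a synapomorphy uniting that clade.
Most parsimonious ingroup topology: ((Gamma,Epsilon),Delta).
Gamma and Epsilon form a cherry on this tree, so they are sister taxa.

Epsilon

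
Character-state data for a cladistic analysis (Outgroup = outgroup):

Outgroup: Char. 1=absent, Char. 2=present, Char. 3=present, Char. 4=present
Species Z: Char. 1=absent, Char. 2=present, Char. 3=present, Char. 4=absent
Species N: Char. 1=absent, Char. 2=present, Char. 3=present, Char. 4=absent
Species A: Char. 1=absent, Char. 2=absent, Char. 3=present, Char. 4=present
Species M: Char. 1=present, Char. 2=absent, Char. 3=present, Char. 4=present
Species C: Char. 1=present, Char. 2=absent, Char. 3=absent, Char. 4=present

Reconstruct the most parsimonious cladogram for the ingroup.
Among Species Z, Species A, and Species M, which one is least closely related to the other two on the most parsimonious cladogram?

Character polarity is set by the outgroup: the derived state is whichever differs from the outgroup's state, so for Char. 2, Char. 3, Char. 4 the derived state is 'absent', and for the remaining characters it is 'present'.
Char. 1: derived state 'present' in Species C and Species M only — synapomorphy for {Species C, Species M}.
Char. 2 (derived state 'absent') is shared by Species A, Species C, and Species M — a synapomorphy uniting that clade.
Char. 3: derived state 'absent' in Species C only — an autapomorphy, so it tells us nothing about relationships among taxa.
Only Species N and Species Z show the derived state 'absent' for Char. 4, supporting them as a clade.
Most parsimonious ingroup topology: ((Species Z,Species N),(Species A,(Species M,Species C))).
Species A and Species M share a more recent common ancestor with each other than either does with Species Z, so Species Z is the least closely related of the three.

Species Z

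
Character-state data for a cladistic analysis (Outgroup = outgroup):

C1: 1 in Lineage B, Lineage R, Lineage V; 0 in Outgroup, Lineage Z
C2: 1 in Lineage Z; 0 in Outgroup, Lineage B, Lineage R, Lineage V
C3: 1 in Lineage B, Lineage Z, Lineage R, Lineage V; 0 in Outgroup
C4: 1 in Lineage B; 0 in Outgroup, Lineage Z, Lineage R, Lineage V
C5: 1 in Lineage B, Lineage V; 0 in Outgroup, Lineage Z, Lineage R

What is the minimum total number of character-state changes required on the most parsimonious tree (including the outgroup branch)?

The outgroup has state '0' for every character, so '1' is the derived state throughout.
Only Lineage B, Lineage R, and Lineage V show the derived state '1' for C1, supporting them as a clade.
C2: derived state '1' in Lineage Z only — an autapomorphy, so it tells us nothing about relationships among taxa.
C3 (derived state '1') is shared by all ingroup taxa — unites the whole ingroup.
C4 (derived state '1') is unique to Lineage B (autapomorphy; uninformative for grouping).
Only Lineage B and Lineage V show the derived state '1' for C5, supporting them as a clade.
Most parsimonious ingroup topology: (((Lineage B,Lineage V),Lineage R),Lineage Z).
Changes per character on this tree: C1: 1; C2: 1; C3: 1; C4: 1; C5: 1.
Total = 5.

5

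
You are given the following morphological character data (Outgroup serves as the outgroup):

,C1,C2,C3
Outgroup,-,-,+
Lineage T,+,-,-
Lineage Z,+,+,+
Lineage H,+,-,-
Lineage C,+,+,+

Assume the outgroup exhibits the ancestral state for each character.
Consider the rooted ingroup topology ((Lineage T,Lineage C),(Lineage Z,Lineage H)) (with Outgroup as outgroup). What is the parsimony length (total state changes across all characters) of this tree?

Map each character onto ((Lineage T,Lineage C),(Lineage Z,Lineage H)) (rooted by Outgroup) and count the minimum state changes it requires (Fitch parsimony):
C1: 1; C2: 2; C3: 2.
Total tree length = 5.

5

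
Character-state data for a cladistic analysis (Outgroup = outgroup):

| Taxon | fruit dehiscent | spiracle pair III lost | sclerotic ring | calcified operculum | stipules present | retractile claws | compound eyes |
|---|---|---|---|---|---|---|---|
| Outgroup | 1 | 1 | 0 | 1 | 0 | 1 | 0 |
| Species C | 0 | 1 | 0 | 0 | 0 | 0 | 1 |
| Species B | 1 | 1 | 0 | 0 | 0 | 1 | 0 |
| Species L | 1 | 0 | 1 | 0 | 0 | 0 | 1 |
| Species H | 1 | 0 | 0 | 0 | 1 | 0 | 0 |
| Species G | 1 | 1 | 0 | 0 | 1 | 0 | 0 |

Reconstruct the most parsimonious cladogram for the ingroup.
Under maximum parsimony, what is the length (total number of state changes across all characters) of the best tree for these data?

8

Character polarity is set by the outgroup: the derived state is whichever differs from the outgroup's state, so for fruit dehiscent, spiracle pair III lost, calcified operculum, retractile claws the derived state is '0', and for the remaining characters it is '1'.
fruit dehiscent (derived state '0') is unique to Species C (autapomorphy; uninformative for grouping).
spiracle pair III lost groups Species H and Species L, which is incompatible with the clades supported by the remaining characters; treating it as convergent (homoplasy) costs fewer steps than any alternative tree.
sclerotic ring: derived state '1' in Species L only — an autapomorphy, so it tells us nothing about relationships among taxa.
All ingroup taxa share the derived state '0' for calcified operculum; it defines the ingroup but does not resolve relationships within it.
stipules present (derived state '1') is shared by Species G and Species H — a synapomorphy uniting that clade.
retractile claws: derived state '0' in Species C, Species G, Species H, and Species L only — synapomorphy for {Species C, Species G, Species H, Species L}.
compound eyes: derived state '1' in Species C and Species L only — synapomorphy for {Species C, Species L}.
Most parsimonious ingroup topology: (((Species C,Species L),(Species H,Species G)),Species B).
Changes per character on this tree: fruit dehiscent: 1; spiracle pair III lost: 2; sclerotic ring: 1; calcified operculum: 1; stipules present: 1; retractile claws: 1; compound eyes: 1.
Total = 8.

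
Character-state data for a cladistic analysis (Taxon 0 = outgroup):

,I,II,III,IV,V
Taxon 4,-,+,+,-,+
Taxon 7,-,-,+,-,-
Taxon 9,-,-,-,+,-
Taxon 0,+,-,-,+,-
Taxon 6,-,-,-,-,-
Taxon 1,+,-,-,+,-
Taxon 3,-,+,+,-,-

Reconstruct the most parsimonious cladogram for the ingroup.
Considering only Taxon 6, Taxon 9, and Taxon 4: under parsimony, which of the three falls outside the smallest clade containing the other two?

Character polarity is set by the outgroup: the derived state is whichever differs from the outgroup's state, so for I, IV the derived state is '-', and for the remaining characters it is '+'.
I (derived state '-') is shared by Taxon 3, Taxon 4, Taxon 6, Taxon 7, and Taxon 9 — a synapomorphy uniting that clade.
II (derived state '+') is shared by Taxon 3 and Taxon 4 — a synapomorphy uniting that clade.
III: derived state '+' in Taxon 3, Taxon 4, and Taxon 7 only — synapomorphy for {Taxon 3, Taxon 4, Taxon 7}.
IV: derived state '-' in Taxon 3, Taxon 4, Taxon 6, and Taxon 7 only — synapomorphy for {Taxon 3, Taxon 4, Taxon 6, Taxon 7}.
V: derived state '+' in Taxon 4 only — an autapomorphy, so it tells us nothing about relationships among taxa.
Most parsimonious ingroup topology: (((((Taxon 4,Taxon 3),Taxon 7),Taxon 6),Taxon 9),Taxon 1).
Taxon 6 and Taxon 4 share a more recent common ancestor with each other than either does with Taxon 9, so Taxon 9 is the least closely related of the three.

Taxon 9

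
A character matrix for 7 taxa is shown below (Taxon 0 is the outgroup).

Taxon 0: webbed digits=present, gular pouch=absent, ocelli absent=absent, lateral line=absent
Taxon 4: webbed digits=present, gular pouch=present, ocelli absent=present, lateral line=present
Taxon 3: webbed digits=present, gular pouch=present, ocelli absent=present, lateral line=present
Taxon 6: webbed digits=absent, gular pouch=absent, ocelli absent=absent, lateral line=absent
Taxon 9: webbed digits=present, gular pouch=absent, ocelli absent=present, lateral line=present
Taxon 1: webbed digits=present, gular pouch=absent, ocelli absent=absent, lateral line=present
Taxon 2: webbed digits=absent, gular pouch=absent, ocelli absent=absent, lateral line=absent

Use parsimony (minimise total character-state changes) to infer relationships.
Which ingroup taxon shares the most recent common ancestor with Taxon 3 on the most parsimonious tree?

Taxon 4

Character polarity is set by the outgroup: the derived state is whichever differs from the outgroup's state, so for webbed digits the derived state is 'absent', and for the remaining characters it is 'present'.
webbed digits: derived state 'absent' in Taxon 2 and Taxon 6 only — synapomorphy for {Taxon 2, Taxon 6}.
Only Taxon 3 and Taxon 4 show the derived state 'present' for gular pouch, supporting them as a clade.
Only Taxon 3, Taxon 4, and Taxon 9 show the derived state 'present' for ocelli absent, supporting them as a clade.
lateral line: derived state 'present' in Taxon 1, Taxon 3, Taxon 4, and Taxon 9 only — synapomorphy for {Taxon 1, Taxon 3, Taxon 4, Taxon 9}.
Most parsimonious ingroup topology: ((((Taxon 4,Taxon 3),Taxon 9),Taxon 1),(Taxon 6,Taxon 2)).
Taxon 3 and Taxon 4 form a cherry on this tree, so they are sister taxa.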